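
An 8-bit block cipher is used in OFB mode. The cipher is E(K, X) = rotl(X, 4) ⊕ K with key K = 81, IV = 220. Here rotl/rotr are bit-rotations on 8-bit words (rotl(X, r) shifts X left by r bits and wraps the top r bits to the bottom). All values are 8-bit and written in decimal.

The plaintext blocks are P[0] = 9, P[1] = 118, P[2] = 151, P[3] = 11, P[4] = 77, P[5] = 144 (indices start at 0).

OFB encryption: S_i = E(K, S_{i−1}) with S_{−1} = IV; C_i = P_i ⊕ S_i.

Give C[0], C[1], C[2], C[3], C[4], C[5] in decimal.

C[0]: S = E(K, 220) = 156; 9 ⊕ 156 = 149.
C[1]: S = E(K, 156) = 152; 118 ⊕ 152 = 238.
C[2]: S = E(K, 152) = 216; 151 ⊕ 216 = 79.
C[3]: S = E(K, 216) = 220; 11 ⊕ 220 = 215.
C[4]: S = E(K, 220) = 156; 77 ⊕ 156 = 209.
C[5]: S = E(K, 156) = 152; 144 ⊕ 152 = 8.

C[0] = 149, C[1] = 238, C[2] = 79, C[3] = 215, C[4] = 209, C[5] = 8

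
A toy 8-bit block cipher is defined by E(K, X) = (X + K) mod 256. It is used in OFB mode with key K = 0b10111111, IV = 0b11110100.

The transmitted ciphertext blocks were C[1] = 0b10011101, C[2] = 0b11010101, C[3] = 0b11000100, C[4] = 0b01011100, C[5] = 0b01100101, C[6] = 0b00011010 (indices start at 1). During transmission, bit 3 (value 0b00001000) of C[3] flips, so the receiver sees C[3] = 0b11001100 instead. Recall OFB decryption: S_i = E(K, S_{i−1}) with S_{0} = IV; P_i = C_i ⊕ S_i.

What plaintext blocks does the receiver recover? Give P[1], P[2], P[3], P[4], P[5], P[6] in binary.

P[1] = 0b00101110, P[2] = 0b10100111, P[3] = 0b11111101, P[4] = 0b10101100, P[5] = 0b11001010, P[6] = 0b01110100

Only C[3] changed, to 0b11001100. In OFB, a change in C_i flips the same bit in P_i only; the keystream is unaffected. Decrypting the received ciphertext:
P[1]: S = E(K, 0b11110100) = 0b10110011; 0b10011101 ⊕ 0b10110011 = 0b00101110.
P[2]: S = E(K, 0b10110011) = 0b01110010; 0b11010101 ⊕ 0b01110010 = 0b10100111.
P[3]: S = E(K, 0b01110010) = 0b00110001; 0b11001100 ⊕ 0b00110001 = 0b11111101.
P[4]: S = E(K, 0b00110001) = 0b11110000; 0b01011100 ⊕ 0b11110000 = 0b10101100.
P[5]: S = E(K, 0b11110000) = 0b10101111; 0b01100101 ⊕ 0b10101111 = 0b11001010.
P[6]: S = E(K, 0b10101111) = 0b01101110; 0b00011010 ⊕ 0b01101110 = 0b01110100.
Blocks that differ from the original plaintext: P[3].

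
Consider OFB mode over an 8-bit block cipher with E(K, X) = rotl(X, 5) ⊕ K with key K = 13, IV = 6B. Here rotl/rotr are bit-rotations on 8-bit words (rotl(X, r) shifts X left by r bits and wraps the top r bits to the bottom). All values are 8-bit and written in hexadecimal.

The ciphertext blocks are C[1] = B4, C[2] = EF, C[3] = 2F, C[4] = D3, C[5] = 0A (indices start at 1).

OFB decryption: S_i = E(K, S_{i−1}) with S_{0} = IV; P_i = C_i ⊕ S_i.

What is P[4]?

P[1]: S = E(K, 6B) = 7E; B4 ⊕ 7E = CA.
P[2]: S = E(K, 7E) = DC; EF ⊕ DC = 33.
P[3]: S = E(K, DC) = 88; 2F ⊕ 88 = A7.
P[4]: S = E(K, 88) = 02; D3 ⊕ 02 = D1.

P[4] = D1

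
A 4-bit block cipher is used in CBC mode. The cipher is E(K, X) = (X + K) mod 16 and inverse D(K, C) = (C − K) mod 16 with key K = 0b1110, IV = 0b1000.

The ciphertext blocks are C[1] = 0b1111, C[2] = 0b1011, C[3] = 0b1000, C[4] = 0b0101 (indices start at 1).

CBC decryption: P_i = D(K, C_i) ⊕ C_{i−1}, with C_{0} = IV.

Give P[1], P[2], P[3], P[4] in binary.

P[1]: D(K, 0b1111) = 0b0001; 0b0001 ⊕ 0b1000 = 0b1001.
P[2]: D(K, 0b1011) = 0b1101; 0b1101 ⊕ 0b1111 = 0b0010.
P[3]: D(K, 0b1000) = 0b1010; 0b1010 ⊕ 0b1011 = 0b0001.
P[4]: D(K, 0b0101) = 0b0111; 0b0111 ⊕ 0b1000 = 0b1111.

P[1] = 0b1001, P[2] = 0b0010, P[3] = 0b0001, P[4] = 0b1111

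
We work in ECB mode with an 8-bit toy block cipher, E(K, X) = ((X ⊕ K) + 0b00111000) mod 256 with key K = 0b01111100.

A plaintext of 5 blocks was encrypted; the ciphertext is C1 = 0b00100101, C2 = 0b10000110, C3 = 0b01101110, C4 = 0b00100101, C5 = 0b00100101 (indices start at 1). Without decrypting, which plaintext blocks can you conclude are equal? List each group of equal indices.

ECB encrypts each block independently with the same key, so equal ciphertext blocks imply equal plaintext blocks.
C1 = C4 = C5 = 0b00100101, so P1 = P4 = P5.

P1 = P4 = P5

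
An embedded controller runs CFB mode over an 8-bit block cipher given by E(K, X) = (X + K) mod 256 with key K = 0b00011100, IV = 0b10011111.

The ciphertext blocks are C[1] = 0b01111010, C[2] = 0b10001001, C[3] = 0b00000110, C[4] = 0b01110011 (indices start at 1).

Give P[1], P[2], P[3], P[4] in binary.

CFB decryption: P_i = C_i ⊕ E(K, C_{i−1}), with C_{0} = IV.
P[1]: E(K, 0b10011111) = 0b10111011; 0b01111010 ⊕ 0b10111011 = 0b11000001.
P[2]: E(K, 0b01111010) = 0b10010110; 0b10001001 ⊕ 0b10010110 = 0b00011111.
P[3]: E(K, 0b10001001) = 0b10100101; 0b00000110 ⊕ 0b10100101 = 0b10100011.
P[4]: E(K, 0b00000110) = 0b00100010; 0b01110011 ⊕ 0b00100010 = 0b01010001.

P[1] = 0b11000001, P[2] = 0b00011111, P[3] = 0b10100011, P[4] = 0b01010001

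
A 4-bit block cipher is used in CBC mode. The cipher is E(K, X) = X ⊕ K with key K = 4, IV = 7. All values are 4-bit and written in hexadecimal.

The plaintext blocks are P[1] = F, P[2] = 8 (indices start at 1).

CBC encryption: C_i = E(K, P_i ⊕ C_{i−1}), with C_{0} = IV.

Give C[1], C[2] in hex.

C[1]: P[1] ⊕ 7 = 8; E(K, 8) = C.
C[2]: P[2] ⊕ C = 4; E(K, 4) = 0.

C[1] = C, C[2] = 0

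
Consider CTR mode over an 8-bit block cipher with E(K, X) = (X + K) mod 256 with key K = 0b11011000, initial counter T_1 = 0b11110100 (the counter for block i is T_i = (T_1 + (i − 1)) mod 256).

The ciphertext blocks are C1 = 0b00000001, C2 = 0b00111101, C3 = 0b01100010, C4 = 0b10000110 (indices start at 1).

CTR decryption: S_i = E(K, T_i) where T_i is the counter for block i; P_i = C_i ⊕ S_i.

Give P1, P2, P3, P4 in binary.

P1 = 0b11001101, P2 = 0b11110000, P3 = 0b10101100, P4 = 0b01001001

P1: T = 0b11110100, S = E(K, T) = 0b11001100; 0b00000001 ⊕ 0b11001100 = 0b11001101.
P2: T = 0b11110101, S = E(K, T) = 0b11001101; 0b00111101 ⊕ 0b11001101 = 0b11110000.
P3: T = 0b11110110, S = E(K, T) = 0b11001110; 0b01100010 ⊕ 0b11001110 = 0b10101100.
P4: T = 0b11110111, S = E(K, T) = 0b11001111; 0b10000110 ⊕ 0b11001111 = 0b01001001.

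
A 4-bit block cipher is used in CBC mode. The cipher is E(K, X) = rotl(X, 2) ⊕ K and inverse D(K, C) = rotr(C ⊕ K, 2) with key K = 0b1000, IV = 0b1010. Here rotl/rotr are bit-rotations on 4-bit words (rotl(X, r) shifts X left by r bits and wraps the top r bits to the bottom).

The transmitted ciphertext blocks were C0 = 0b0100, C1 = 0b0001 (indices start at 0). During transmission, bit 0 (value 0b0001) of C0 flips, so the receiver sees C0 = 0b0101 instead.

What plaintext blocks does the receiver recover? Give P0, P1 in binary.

CBC decryption: P_i = D(K, C_i) ⊕ C_{i−1}, with C_{−1} = IV.
Only C0 changed, to 0b0101. In CBC, a change in C_i garbles P_i and flips the same bit in P_{i+1}. Decrypting the received ciphertext:
P0: D(K, 0b0101) = 0b0111; 0b0111 ⊕ 0b1010 = 0b1101.
P1: D(K, 0b0001) = 0b0110; 0b0110 ⊕ 0b0101 = 0b0011.
Blocks that differ from the original plaintext: P0, P1.

P0 = 0b1101, P1 = 0b0011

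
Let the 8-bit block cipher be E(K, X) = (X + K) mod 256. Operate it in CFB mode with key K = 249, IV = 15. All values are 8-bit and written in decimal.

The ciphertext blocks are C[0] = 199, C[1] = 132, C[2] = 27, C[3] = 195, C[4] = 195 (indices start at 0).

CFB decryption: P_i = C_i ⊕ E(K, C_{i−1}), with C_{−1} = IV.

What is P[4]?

P[4]: E(K, 195) = 188; 195 ⊕ 188 = 127.

P[4] = 127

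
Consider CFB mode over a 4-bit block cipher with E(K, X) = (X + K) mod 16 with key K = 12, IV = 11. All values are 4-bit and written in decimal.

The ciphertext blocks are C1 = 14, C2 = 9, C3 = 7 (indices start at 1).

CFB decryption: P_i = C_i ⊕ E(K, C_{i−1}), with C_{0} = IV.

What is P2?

P2 = 3

P2: E(K, 14) = 10; 9 ⊕ 10 = 3.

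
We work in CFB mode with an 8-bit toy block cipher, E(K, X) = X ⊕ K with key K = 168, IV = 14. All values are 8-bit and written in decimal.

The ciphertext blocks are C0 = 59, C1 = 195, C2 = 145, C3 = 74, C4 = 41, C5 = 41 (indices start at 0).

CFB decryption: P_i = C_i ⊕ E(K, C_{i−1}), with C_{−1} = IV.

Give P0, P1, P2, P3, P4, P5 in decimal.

P0: E(K, 14) = 166; 59 ⊕ 166 = 157.
P1: E(K, 59) = 147; 195 ⊕ 147 = 80.
P2: E(K, 195) = 107; 145 ⊕ 107 = 250.
P3: E(K, 145) = 57; 74 ⊕ 57 = 115.
P4: E(K, 74) = 226; 41 ⊕ 226 = 203.
P5: E(K, 41) = 129; 41 ⊕ 129 = 168.

P0 = 157, P1 = 80, P2 = 250, P3 = 115, P4 = 203, P5 = 168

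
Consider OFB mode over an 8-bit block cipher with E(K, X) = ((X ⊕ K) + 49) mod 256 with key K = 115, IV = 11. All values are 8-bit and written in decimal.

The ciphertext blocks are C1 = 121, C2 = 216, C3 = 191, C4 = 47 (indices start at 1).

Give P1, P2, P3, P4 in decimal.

P1 = 208, P2 = 211, P3 = 22, P4 = 36

OFB decryption: S_i = E(K, S_{i−1}) with S_{0} = IV; P_i = C_i ⊕ S_i.
P1: S = E(K, 11) = 169; 121 ⊕ 169 = 208.
P2: S = E(K, 169) = 11; 216 ⊕ 11 = 211.
P3: S = E(K, 11) = 169; 191 ⊕ 169 = 22.
P4: S = E(K, 169) = 11; 47 ⊕ 11 = 36.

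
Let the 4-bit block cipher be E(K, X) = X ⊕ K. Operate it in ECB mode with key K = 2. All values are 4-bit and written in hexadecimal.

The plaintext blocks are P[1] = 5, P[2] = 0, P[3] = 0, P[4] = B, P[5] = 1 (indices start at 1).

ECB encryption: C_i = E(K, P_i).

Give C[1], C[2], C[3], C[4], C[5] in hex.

C[1]: E(K, 5) = 7.
C[2]: E(K, 0) = 2.
C[3]: E(K, 0) = 2.
C[4]: E(K, B) = 9.
C[5]: E(K, 1) = 3.

C[1] = 7, C[2] = 2, C[3] = 2, C[4] = 9, C[5] = 3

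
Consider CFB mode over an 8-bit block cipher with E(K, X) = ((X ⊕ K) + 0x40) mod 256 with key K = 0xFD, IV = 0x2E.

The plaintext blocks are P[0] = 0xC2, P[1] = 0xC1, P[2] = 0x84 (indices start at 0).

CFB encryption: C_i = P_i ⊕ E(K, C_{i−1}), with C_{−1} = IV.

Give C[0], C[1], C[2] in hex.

C[0] = 0xD1, C[1] = 0xAD, C[2] = 0x14

C[0]: E(K, 0x2E) = 0x13; 0xC2 ⊕ 0x13 = 0xD1.
C[1]: E(K, 0xD1) = 0x6C; 0xC1 ⊕ 0x6C = 0xAD.
C[2]: E(K, 0xAD) = 0x90; 0x84 ⊕ 0x90 = 0x14.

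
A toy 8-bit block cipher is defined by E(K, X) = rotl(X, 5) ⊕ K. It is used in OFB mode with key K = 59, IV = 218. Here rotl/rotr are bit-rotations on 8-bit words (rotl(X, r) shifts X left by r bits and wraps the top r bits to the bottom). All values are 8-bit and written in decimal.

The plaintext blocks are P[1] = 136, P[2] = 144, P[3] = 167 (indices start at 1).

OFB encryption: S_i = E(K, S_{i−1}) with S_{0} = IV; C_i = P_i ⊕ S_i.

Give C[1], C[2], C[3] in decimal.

C[1] = 232, C[2] = 167, C[3] = 122

C[1]: S = E(K, 218) = 96; 136 ⊕ 96 = 232.
C[2]: S = E(K, 96) = 55; 144 ⊕ 55 = 167.
C[3]: S = E(K, 55) = 221; 167 ⊕ 221 = 122.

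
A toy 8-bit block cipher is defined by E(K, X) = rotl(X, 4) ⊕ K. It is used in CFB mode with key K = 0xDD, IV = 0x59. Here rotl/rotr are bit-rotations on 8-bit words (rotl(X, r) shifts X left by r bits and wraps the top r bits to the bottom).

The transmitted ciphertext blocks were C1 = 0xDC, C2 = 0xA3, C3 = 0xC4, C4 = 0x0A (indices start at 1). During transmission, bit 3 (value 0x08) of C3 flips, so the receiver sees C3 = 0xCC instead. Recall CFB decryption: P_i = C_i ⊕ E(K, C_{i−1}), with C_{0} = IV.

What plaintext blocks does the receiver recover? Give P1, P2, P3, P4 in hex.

P1 = 0x94, P2 = 0xB3, P3 = 0x2B, P4 = 0x1B

Only C3 changed, to 0xCC. In CFB, a change in C_i flips the same bit in P_i and garbles P_{i+1}. Decrypting the received ciphertext:
P1: E(K, 0x59) = 0x48; 0xDC ⊕ 0x48 = 0x94.
P2: E(K, 0xDC) = 0x10; 0xA3 ⊕ 0x10 = 0xB3.
P3: E(K, 0xA3) = 0xE7; 0xCC ⊕ 0xE7 = 0x2B.
P4: E(K, 0xCC) = 0x11; 0x0A ⊕ 0x11 = 0x1B.
Blocks that differ from the original plaintext: P3, P4.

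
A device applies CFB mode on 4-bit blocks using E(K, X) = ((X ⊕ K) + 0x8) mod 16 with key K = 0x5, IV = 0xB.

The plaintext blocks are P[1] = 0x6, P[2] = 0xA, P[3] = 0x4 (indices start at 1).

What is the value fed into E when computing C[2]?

CFB encryption: C_i = P_i ⊕ E(K, C_{i−1}), with C_{0} = IV.
C[1]: E(K, 0xB) = 0x6; 0x6 ⊕ 0x6 = 0x0.
C[2]: E(K, 0x0) = 0xD; 0xA ⊕ 0xD = 0x7.
So the input to E for block [2] is 0x0.

0x0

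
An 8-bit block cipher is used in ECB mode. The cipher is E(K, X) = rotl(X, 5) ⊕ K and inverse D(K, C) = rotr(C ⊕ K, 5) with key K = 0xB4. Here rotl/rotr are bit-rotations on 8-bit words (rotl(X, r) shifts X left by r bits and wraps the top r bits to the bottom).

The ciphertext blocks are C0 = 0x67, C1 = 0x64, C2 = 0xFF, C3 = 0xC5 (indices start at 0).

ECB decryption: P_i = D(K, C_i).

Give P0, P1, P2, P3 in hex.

P0: D(K, 0x67) = 0x9E.
P1: D(K, 0x64) = 0x86.
P2: D(K, 0xFF) = 0x5A.
P3: D(K, 0xC5) = 0x8B.

P0 = 0x9E, P1 = 0x86, P2 = 0x5A, P3 = 0x8B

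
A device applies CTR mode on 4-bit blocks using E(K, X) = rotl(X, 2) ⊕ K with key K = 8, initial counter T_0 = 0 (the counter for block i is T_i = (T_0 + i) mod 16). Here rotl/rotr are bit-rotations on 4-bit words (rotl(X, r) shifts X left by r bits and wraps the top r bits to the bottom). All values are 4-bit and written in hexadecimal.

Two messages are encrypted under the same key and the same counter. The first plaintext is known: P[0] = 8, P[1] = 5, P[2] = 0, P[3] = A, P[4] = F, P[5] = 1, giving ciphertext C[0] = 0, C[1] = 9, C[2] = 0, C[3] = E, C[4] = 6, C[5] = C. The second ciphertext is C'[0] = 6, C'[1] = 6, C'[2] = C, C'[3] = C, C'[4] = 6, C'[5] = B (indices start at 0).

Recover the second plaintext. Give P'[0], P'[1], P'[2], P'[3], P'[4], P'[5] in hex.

P'[0] = E, P'[1] = A, P'[2] = C, P'[3] = 8, P'[4] = F, P'[5] = 6

In CTR with a reused counter, both messages share the same keystream S_i, so C_i ⊕ C'_i = P_i ⊕ P'_i and thus P'_i = P_i ⊕ C_i ⊕ C'_i.
P'[0]: 8 ⊕ 0 ⊕ 6 = E.
P'[1]: 5 ⊕ 9 ⊕ 6 = A.
P'[2]: 0 ⊕ 0 ⊕ C = C.
P'[3]: A ⊕ E ⊕ C = 8.
P'[4]: F ⊕ 6 ⊕ 6 = F.
P'[5]: 1 ⊕ C ⊕ B = 6.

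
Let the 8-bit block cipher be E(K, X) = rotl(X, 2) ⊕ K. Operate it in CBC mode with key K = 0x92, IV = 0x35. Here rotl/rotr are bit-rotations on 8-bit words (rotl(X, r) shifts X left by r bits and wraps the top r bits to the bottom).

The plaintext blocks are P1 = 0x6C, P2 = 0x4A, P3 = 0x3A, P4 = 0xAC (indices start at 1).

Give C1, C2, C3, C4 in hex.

CBC encryption: C_i = E(K, P_i ⊕ C_{i−1}), with C_{0} = IV.
C1: P1 ⊕ 0x35 = 0x59; E(K, 0x59) = 0xF7.
C2: P2 ⊕ 0xF7 = 0xBD; E(K, 0xBD) = 0x64.
C3: P3 ⊕ 0x64 = 0x5E; E(K, 0x5E) = 0xEB.
C4: P4 ⊕ 0xEB = 0x47; E(K, 0x47) = 0x8F.

C1 = 0xF7, C2 = 0x64, C3 = 0xEB, C4 = 0x8F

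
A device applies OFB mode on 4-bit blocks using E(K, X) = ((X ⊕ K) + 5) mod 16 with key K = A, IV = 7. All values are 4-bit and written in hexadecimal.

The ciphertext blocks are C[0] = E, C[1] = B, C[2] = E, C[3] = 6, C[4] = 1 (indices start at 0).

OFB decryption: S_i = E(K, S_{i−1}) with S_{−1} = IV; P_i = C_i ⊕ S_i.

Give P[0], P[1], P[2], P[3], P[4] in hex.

P[0] = C, P[1] = 6, P[2] = 2, P[3] = D, P[4] = 7

P[0]: S = E(K, 7) = 2; E ⊕ 2 = C.
P[1]: S = E(K, 2) = D; B ⊕ D = 6.
P[2]: S = E(K, D) = C; E ⊕ C = 2.
P[3]: S = E(K, C) = B; 6 ⊕ B = D.
P[4]: S = E(K, B) = 6; 1 ⊕ 6 = 7.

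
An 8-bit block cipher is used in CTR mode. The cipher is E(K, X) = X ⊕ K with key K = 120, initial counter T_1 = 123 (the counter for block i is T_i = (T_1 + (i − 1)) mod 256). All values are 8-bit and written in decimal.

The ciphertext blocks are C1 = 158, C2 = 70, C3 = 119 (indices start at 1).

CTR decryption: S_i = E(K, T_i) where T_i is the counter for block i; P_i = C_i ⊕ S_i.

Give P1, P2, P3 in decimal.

P1: T = 123, S = E(K, T) = 3; 158 ⊕ 3 = 157.
P2: T = 124, S = E(K, T) = 4; 70 ⊕ 4 = 66.
P3: T = 125, S = E(K, T) = 5; 119 ⊕ 5 = 114.

P1 = 157, P2 = 66, P3 = 114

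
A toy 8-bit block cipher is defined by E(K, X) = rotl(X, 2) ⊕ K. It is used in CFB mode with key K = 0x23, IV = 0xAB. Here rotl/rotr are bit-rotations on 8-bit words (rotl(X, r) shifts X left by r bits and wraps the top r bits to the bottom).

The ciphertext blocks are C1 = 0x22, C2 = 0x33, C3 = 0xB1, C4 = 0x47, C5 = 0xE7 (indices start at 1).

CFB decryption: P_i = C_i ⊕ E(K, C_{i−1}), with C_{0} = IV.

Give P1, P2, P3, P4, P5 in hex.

P1: E(K, 0xAB) = 0x8D; 0x22 ⊕ 0x8D = 0xAF.
P2: E(K, 0x22) = 0xAB; 0x33 ⊕ 0xAB = 0x98.
P3: E(K, 0x33) = 0xEF; 0xB1 ⊕ 0xEF = 0x5E.
P4: E(K, 0xB1) = 0xE5; 0x47 ⊕ 0xE5 = 0xA2.
P5: E(K, 0x47) = 0x3E; 0xE7 ⊕ 0x3E = 0xD9.

P1 = 0xAF, P2 = 0x98, P3 = 0x5E, P4 = 0xA2, P5 = 0xD9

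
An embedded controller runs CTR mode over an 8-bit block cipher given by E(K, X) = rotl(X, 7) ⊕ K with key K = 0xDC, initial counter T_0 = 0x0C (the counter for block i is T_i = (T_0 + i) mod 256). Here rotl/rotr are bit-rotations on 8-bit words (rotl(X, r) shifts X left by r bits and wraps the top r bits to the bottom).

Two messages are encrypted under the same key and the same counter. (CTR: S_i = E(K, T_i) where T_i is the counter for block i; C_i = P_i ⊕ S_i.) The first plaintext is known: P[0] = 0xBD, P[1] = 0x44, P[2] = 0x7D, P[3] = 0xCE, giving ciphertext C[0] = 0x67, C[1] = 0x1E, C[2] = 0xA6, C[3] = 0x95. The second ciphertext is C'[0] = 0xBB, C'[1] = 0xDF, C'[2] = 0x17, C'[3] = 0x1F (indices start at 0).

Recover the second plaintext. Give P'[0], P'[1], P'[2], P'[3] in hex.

P'[0] = 0x61, P'[1] = 0x85, P'[2] = 0xCC, P'[3] = 0x44

In CTR with a reused counter, both messages share the same keystream S_i, so C_i ⊕ C'_i = P_i ⊕ P'_i and thus P'_i = P_i ⊕ C_i ⊕ C'_i.
P'[0]: 0xBD ⊕ 0x67 ⊕ 0xBB = 0x61.
P'[1]: 0x44 ⊕ 0x1E ⊕ 0xDF = 0x85.
P'[2]: 0x7D ⊕ 0xA6 ⊕ 0x17 = 0xCC.
P'[3]: 0xCE ⊕ 0x95 ⊕ 0x1F = 0x44.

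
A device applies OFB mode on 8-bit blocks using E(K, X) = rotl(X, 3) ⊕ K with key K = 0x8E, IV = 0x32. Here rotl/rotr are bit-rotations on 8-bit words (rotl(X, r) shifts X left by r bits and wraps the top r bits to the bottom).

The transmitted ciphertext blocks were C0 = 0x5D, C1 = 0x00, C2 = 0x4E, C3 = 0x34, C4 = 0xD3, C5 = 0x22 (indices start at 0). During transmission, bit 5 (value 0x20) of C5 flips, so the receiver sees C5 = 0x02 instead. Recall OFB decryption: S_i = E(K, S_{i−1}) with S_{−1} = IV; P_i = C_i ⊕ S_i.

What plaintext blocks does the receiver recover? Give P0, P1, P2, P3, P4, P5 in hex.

Only C5 changed, to 0x02. In OFB, a change in C_i flips the same bit in P_i only; the keystream is unaffected. Decrypting the received ciphertext:
P0: S = E(K, 0x32) = 0x1F; 0x5D ⊕ 0x1F = 0x42.
P1: S = E(K, 0x1F) = 0x76; 0x00 ⊕ 0x76 = 0x76.
P2: S = E(K, 0x76) = 0x3D; 0x4E ⊕ 0x3D = 0x73.
P3: S = E(K, 0x3D) = 0x67; 0x34 ⊕ 0x67 = 0x53.
P4: S = E(K, 0x67) = 0xB5; 0xD3 ⊕ 0xB5 = 0x66.
P5: S = E(K, 0xB5) = 0x23; 0x02 ⊕ 0x23 = 0x21.
Blocks that differ from the original plaintext: P5.

P0 = 0x42, P1 = 0x76, P2 = 0x73, P3 = 0x53, P4 = 0x66, P5 = 0x21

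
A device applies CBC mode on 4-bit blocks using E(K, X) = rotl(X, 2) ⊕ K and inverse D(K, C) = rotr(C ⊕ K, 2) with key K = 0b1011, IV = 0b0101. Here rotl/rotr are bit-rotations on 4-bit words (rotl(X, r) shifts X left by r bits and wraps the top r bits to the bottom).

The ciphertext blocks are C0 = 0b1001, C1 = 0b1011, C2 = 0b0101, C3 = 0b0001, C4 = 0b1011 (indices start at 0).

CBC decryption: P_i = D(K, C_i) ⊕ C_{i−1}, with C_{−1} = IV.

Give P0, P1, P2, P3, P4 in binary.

P0: D(K, 0b1001) = 0b1000; 0b1000 ⊕ 0b0101 = 0b1101.
P1: D(K, 0b1011) = 0b0000; 0b0000 ⊕ 0b1001 = 0b1001.
P2: D(K, 0b0101) = 0b1011; 0b1011 ⊕ 0b1011 = 0b0000.
P3: D(K, 0b0001) = 0b1010; 0b1010 ⊕ 0b0101 = 0b1111.
P4: D(K, 0b1011) = 0b0000; 0b0000 ⊕ 0b0001 = 0b0001.

P0 = 0b1101, P1 = 0b1001, P2 = 0b0000, P3 = 0b1111, P4 = 0b0001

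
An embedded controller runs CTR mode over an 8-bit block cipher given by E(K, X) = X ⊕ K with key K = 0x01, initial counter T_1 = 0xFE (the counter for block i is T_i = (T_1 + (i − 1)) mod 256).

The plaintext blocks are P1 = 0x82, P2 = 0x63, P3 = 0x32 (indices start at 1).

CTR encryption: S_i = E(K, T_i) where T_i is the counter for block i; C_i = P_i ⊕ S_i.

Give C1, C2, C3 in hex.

C1 = 0x7D, C2 = 0x9D, C3 = 0x33

C1: T = 0xFE, S = E(K, T) = 0xFF; 0x82 ⊕ 0xFF = 0x7D.
C2: T = 0xFF, S = E(K, T) = 0xFE; 0x63 ⊕ 0xFE = 0x9D.
C3: T = 0x00, S = E(K, T) = 0x01; 0x32 ⊕ 0x01 = 0x33.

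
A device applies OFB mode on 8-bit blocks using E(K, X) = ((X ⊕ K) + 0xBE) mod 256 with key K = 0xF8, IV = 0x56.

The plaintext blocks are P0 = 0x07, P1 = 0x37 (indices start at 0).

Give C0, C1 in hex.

C0 = 0x6B, C1 = 0x65

OFB encryption: S_i = E(K, S_{i−1}) with S_{−1} = IV; C_i = P_i ⊕ S_i.
C0: S = E(K, 0x56) = 0x6C; 0x07 ⊕ 0x6C = 0x6B.
C1: S = E(K, 0x6C) = 0x52; 0x37 ⊕ 0x52 = 0x65.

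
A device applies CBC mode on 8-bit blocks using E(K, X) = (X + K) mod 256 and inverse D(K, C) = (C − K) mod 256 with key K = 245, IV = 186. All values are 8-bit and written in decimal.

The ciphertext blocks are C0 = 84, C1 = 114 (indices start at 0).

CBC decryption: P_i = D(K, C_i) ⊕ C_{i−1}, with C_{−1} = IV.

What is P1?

P1 = 41

P1: D(K, 114) = 125; 125 ⊕ 84 = 41.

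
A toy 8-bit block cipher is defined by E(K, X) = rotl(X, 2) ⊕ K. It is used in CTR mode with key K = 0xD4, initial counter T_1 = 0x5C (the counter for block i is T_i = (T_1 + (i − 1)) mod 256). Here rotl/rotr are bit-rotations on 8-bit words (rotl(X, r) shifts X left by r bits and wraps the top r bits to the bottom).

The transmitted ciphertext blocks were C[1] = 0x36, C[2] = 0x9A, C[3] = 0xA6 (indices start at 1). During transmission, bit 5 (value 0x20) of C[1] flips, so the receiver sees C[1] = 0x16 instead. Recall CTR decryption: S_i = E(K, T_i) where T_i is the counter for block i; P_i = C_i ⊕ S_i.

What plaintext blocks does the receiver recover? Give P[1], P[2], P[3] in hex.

Only C[1] changed, to 0x16. In CTR, a change in C_i flips the same bit in P_i only; the keystream is unaffected. Decrypting the received ciphertext:
P[1]: T = 0x5C, S = E(K, T) = 0xA5; 0x16 ⊕ 0xA5 = 0xB3.
P[2]: T = 0x5D, S = E(K, T) = 0xA1; 0x9A ⊕ 0xA1 = 0x3B.
P[3]: T = 0x5E, S = E(K, T) = 0xAD; 0xA6 ⊕ 0xAD = 0x0B.
Blocks that differ from the original plaintext: P[1].

P[1] = 0xB3, P[2] = 0x3B, P[3] = 0x0B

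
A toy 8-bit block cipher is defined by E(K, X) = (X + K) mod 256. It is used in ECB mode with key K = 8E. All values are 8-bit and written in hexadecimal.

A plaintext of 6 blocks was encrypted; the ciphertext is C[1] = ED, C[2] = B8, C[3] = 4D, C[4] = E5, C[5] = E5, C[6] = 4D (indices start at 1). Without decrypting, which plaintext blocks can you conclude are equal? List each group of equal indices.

ECB encrypts each block independently with the same key, so equal ciphertext blocks imply equal plaintext blocks.
C[3] = C[6] = 4D, so P[3] = P[6].
C[4] = C[5] = E5, so P[4] = P[5].

P[3] = P[6]; P[4] = P[5]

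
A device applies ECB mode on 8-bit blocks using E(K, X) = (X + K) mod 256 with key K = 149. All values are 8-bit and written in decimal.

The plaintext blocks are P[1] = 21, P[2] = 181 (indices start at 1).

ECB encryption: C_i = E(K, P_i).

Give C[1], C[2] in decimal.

C[1]: E(K, 21) = 170.
C[2]: E(K, 181) = 74.

C[1] = 170, C[2] = 74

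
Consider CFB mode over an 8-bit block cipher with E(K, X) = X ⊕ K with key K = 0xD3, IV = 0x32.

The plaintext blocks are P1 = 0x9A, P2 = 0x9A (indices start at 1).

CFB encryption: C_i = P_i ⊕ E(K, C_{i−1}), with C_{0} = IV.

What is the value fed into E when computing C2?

C1: E(K, 0x32) = 0xE1; 0x9A ⊕ 0xE1 = 0x7B.
C2: E(K, 0x7B) = 0xA8; 0x9A ⊕ 0xA8 = 0x32.
So the input to E for block 2 is 0x7B.

0x7B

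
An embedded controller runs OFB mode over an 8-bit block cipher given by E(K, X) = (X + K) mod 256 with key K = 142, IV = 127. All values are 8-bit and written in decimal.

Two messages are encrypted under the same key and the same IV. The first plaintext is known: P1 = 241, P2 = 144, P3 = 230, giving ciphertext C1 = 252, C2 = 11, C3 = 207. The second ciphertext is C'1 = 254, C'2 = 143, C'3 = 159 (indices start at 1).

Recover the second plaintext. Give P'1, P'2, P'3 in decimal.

P'1 = 243, P'2 = 20, P'3 = 182

In OFB with a reused IV, both messages share the same keystream S_i, so C_i ⊕ C'_i = P_i ⊕ P'_i and thus P'_i = P_i ⊕ C_i ⊕ C'_i.
P'1: 241 ⊕ 252 ⊕ 254 = 243.
P'2: 144 ⊕ 11 ⊕ 143 = 20.
P'3: 230 ⊕ 207 ⊕ 159 = 182.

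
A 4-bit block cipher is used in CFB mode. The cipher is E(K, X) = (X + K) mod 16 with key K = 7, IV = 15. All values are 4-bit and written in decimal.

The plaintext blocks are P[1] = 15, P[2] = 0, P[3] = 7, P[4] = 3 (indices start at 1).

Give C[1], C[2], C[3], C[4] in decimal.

CFB encryption: C_i = P_i ⊕ E(K, C_{i−1}), with C_{0} = IV.
C[1]: E(K, 15) = 6; 15 ⊕ 6 = 9.
C[2]: E(K, 9) = 0; 0 ⊕ 0 = 0.
C[3]: E(K, 0) = 7; 7 ⊕ 7 = 0.
C[4]: E(K, 0) = 7; 3 ⊕ 7 = 4.

C[1] = 9, C[2] = 0, C[3] = 0, C[4] = 4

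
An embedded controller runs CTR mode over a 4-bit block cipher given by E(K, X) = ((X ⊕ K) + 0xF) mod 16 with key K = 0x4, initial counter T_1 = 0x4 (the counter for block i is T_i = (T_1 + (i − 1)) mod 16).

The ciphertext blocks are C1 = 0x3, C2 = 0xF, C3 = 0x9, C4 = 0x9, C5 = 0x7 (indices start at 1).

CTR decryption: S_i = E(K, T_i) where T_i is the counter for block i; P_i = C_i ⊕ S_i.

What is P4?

P4 = 0xB

P4: T = 0x7, S = E(K, T) = 0x2; 0x9 ⊕ 0x2 = 0xB.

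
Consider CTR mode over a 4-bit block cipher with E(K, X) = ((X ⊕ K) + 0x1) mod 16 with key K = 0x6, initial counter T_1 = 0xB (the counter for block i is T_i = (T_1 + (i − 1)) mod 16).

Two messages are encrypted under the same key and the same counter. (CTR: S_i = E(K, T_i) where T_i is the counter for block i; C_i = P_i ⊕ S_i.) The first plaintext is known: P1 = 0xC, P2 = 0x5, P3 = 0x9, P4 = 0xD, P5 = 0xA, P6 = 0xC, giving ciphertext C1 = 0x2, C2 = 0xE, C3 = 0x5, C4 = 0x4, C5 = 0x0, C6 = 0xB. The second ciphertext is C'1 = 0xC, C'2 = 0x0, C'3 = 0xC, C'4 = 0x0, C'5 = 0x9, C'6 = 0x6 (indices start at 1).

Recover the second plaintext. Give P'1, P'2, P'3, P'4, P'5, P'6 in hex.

In CTR with a reused counter, both messages share the same keystream S_i, so C_i ⊕ C'_i = P_i ⊕ P'_i and thus P'_i = P_i ⊕ C_i ⊕ C'_i.
P'1: 0xC ⊕ 0x2 ⊕ 0xC = 0x2.
P'2: 0x5 ⊕ 0xE ⊕ 0x0 = 0xB.
P'3: 0x9 ⊕ 0x5 ⊕ 0xC = 0x0.
P'4: 0xD ⊕ 0x4 ⊕ 0x0 = 0x9.
P'5: 0xA ⊕ 0x0 ⊕ 0x9 = 0x3.
P'6: 0xC ⊕ 0xB ⊕ 0x6 = 0x1.

P'1 = 0x2, P'2 = 0xB, P'3 = 0x0, P'4 = 0x9, P'5 = 0x3, P'6 = 0x1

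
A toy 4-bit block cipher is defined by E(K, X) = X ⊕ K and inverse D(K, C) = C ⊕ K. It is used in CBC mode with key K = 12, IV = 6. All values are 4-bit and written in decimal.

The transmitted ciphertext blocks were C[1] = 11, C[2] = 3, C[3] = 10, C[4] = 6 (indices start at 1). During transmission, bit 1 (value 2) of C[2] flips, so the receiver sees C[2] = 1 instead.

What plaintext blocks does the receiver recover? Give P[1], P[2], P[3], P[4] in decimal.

P[1] = 1, P[2] = 6, P[3] = 7, P[4] = 0

CBC decryption: P_i = D(K, C_i) ⊕ C_{i−1}, with C_{0} = IV.
Only C[2] changed, to 1. In CBC, a change in C_i garbles P_i and flips the same bit in P_{i+1}. Decrypting the received ciphertext:
P[1]: D(K, 11) = 7; 7 ⊕ 6 = 1.
P[2]: D(K, 1) = 13; 13 ⊕ 11 = 6.
P[3]: D(K, 10) = 6; 6 ⊕ 1 = 7.
P[4]: D(K, 6) = 10; 10 ⊕ 10 = 0.
Blocks that differ from the original plaintext: P[2], P[3].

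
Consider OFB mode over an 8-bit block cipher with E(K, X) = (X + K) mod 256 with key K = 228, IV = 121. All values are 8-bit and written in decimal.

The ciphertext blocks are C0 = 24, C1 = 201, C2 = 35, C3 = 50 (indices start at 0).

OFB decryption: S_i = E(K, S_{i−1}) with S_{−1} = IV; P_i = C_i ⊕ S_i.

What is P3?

P3 = 59

P0: S = E(K, 121) = 93; 24 ⊕ 93 = 69.
P1: S = E(K, 93) = 65; 201 ⊕ 65 = 136.
P2: S = E(K, 65) = 37; 35 ⊕ 37 = 6.
P3: S = E(K, 37) = 9; 50 ⊕ 9 = 59.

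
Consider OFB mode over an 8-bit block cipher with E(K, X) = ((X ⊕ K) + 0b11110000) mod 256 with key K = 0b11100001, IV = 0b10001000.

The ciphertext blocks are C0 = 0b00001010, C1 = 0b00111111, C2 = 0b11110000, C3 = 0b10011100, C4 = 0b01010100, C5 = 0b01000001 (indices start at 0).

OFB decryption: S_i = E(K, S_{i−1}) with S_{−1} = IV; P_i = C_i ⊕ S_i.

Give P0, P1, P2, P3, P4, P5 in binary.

P0: S = E(K, 0b10001000) = 0b01011001; 0b00001010 ⊕ 0b01011001 = 0b01010011.
P1: S = E(K, 0b01011001) = 0b10101000; 0b00111111 ⊕ 0b10101000 = 0b10010111.
P2: S = E(K, 0b10101000) = 0b00111001; 0b11110000 ⊕ 0b00111001 = 0b11001001.
P3: S = E(K, 0b00111001) = 0b11001000; 0b10011100 ⊕ 0b11001000 = 0b01010100.
P4: S = E(K, 0b11001000) = 0b00011001; 0b01010100 ⊕ 0b00011001 = 0b01001101.
P5: S = E(K, 0b00011001) = 0b11101000; 0b01000001 ⊕ 0b11101000 = 0b10101001.

P0 = 0b01010011, P1 = 0b10010111, P2 = 0b11001001, P3 = 0b01010100, P4 = 0b01001101, P5 = 0b10101001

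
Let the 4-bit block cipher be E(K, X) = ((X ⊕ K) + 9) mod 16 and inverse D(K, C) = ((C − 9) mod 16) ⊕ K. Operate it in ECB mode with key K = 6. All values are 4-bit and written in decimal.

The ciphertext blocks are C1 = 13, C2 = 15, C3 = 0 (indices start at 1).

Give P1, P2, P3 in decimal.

ECB decryption: P_i = D(K, C_i).
P1: D(K, 13) = 2.
P2: D(K, 15) = 0.
P3: D(K, 0) = 1.

P1 = 2, P2 = 0, P3 = 1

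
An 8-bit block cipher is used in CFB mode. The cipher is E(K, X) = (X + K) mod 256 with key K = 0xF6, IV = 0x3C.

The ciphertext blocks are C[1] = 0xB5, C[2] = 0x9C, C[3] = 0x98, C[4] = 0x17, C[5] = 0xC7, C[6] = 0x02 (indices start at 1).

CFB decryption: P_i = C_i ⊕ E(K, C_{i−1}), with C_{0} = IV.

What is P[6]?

P[6]: E(K, 0xC7) = 0xBD; 0x02 ⊕ 0xBD = 0xBF.

P[6] = 0xBF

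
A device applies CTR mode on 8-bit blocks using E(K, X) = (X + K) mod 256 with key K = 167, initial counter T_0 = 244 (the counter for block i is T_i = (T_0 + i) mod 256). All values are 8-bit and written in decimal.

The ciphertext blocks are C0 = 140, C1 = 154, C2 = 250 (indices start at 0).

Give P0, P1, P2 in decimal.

CTR decryption: S_i = E(K, T_i) where T_i is the counter for block i; P_i = C_i ⊕ S_i.
P0: T = 244, S = E(K, T) = 155; 140 ⊕ 155 = 23.
P1: T = 245, S = E(K, T) = 156; 154 ⊕ 156 = 6.
P2: T = 246, S = E(K, T) = 157; 250 ⊕ 157 = 103.

P0 = 23, P1 = 6, P2 = 103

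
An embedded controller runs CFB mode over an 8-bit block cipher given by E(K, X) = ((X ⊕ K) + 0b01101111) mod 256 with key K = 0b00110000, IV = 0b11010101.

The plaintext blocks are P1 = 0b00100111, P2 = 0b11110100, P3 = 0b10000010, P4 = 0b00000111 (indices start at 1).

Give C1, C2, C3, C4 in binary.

C1 = 0b01110011, C2 = 0b01000110, C3 = 0b01100111, C4 = 0b11000001

CFB encryption: C_i = P_i ⊕ E(K, C_{i−1}), with C_{0} = IV.
C1: E(K, 0b11010101) = 0b01010100; 0b00100111 ⊕ 0b01010100 = 0b01110011.
C2: E(K, 0b01110011) = 0b10110010; 0b11110100 ⊕ 0b10110010 = 0b01000110.
C3: E(K, 0b01000110) = 0b11100101; 0b10000010 ⊕ 0b11100101 = 0b01100111.
C4: E(K, 0b01100111) = 0b11000110; 0b00000111 ⊕ 0b11000110 = 0b11000001.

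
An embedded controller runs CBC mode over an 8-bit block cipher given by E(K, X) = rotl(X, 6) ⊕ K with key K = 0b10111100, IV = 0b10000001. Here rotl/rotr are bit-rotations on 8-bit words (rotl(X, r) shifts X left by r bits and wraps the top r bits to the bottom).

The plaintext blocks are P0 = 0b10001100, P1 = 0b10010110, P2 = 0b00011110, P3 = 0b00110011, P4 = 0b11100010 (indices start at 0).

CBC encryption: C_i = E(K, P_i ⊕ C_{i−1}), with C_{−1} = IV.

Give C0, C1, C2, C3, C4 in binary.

C0: P0 ⊕ 0b10000001 = 0b00001101; E(K, 0b00001101) = 0b11111111.
C1: P1 ⊕ 0b11111111 = 0b01101001; E(K, 0b01101001) = 0b11100110.
C2: P2 ⊕ 0b11100110 = 0b11111000; E(K, 0b11111000) = 0b10000010.
C3: P3 ⊕ 0b10000010 = 0b10110001; E(K, 0b10110001) = 0b11010000.
C4: P4 ⊕ 0b11010000 = 0b00110010; E(K, 0b00110010) = 0b00110000.

C0 = 0b11111111, C1 = 0b11100110, C2 = 0b10000010, C3 = 0b11010000, C4 = 0b00110000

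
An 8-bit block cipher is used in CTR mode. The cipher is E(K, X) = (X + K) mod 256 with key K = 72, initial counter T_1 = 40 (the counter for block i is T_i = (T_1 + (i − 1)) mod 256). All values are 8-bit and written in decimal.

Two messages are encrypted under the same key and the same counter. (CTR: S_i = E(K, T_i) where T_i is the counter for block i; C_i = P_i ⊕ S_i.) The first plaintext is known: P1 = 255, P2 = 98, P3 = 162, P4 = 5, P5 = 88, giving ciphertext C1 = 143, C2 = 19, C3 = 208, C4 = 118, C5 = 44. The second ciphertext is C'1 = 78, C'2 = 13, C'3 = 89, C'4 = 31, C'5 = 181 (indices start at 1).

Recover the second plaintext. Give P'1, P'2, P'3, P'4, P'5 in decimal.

In CTR with a reused counter, both messages share the same keystream S_i, so C_i ⊕ C'_i = P_i ⊕ P'_i and thus P'_i = P_i ⊕ C_i ⊕ C'_i.
P'1: 255 ⊕ 143 ⊕ 78 = 62.
P'2: 98 ⊕ 19 ⊕ 13 = 124.
P'3: 162 ⊕ 208 ⊕ 89 = 43.
P'4: 5 ⊕ 118 ⊕ 31 = 108.
P'5: 88 ⊕ 44 ⊕ 181 = 193.

P'1 = 62, P'2 = 124, P'3 = 43, P'4 = 108, P'5 = 193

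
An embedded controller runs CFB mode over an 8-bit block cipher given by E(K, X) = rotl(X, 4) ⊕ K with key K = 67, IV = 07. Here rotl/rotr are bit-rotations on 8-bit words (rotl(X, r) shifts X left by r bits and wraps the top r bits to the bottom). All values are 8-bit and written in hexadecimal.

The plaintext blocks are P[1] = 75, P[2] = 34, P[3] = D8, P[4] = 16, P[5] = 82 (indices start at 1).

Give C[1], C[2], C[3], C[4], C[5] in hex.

C[1] = 62, C[2] = 75, C[3] = E8, C[4] = FF, C[5] = 1A

CFB encryption: C_i = P_i ⊕ E(K, C_{i−1}), with C_{0} = IV.
C[1]: E(K, 07) = 17; 75 ⊕ 17 = 62.
C[2]: E(K, 62) = 41; 34 ⊕ 41 = 75.
C[3]: E(K, 75) = 30; D8 ⊕ 30 = E8.
C[4]: E(K, E8) = E9; 16 ⊕ E9 = FF.
C[5]: E(K, FF) = 98; 82 ⊕ 98 = 1A.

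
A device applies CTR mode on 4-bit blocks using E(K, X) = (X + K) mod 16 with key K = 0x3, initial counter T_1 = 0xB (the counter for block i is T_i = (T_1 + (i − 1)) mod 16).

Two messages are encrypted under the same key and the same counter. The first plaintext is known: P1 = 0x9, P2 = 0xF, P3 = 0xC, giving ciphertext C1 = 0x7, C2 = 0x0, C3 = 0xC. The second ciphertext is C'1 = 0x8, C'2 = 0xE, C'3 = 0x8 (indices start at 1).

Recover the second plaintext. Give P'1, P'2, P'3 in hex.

In CTR with a reused counter, both messages share the same keystream S_i, so C_i ⊕ C'_i = P_i ⊕ P'_i and thus P'_i = P_i ⊕ C_i ⊕ C'_i.
P'1: 0x9 ⊕ 0x7 ⊕ 0x8 = 0x6.
P'2: 0xF ⊕ 0x0 ⊕ 0xE = 0x1.
P'3: 0xC ⊕ 0xC ⊕ 0x8 = 0x8.

P'1 = 0x6, P'2 = 0x1, P'3 = 0x8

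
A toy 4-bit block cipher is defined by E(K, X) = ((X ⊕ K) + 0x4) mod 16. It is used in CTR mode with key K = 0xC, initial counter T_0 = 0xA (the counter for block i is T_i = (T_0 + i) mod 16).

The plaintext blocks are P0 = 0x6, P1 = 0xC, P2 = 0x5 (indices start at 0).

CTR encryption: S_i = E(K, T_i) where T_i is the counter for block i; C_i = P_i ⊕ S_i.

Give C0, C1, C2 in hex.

C0: T = 0xA, S = E(K, T) = 0xA; 0x6 ⊕ 0xA = 0xC.
C1: T = 0xB, S = E(K, T) = 0xB; 0xC ⊕ 0xB = 0x7.
C2: T = 0xC, S = E(K, T) = 0x4; 0x5 ⊕ 0x4 = 0x1.

C0 = 0xC, C1 = 0x7, C2 = 0x1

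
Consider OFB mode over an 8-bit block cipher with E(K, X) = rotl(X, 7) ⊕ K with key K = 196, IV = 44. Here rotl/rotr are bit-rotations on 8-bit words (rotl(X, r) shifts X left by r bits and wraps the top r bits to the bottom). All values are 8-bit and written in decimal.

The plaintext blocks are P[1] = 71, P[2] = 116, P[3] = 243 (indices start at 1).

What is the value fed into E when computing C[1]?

44

OFB encryption: S_i = E(K, S_{i−1}) with S_{0} = IV; C_i = P_i ⊕ S_i.
C[1]: S = E(K, 44) = 210; 71 ⊕ 210 = 149.
So the input to E for block [1] is 44.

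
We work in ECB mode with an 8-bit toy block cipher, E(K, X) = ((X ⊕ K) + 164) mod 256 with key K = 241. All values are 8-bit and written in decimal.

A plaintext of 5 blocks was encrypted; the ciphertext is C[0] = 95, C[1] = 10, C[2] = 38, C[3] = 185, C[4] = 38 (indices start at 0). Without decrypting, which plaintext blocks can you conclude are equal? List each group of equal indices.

ECB encrypts each block independently with the same key, so equal ciphertext blocks imply equal plaintext blocks.
C[2] = C[4] = 38, so P[2] = P[4].

P[2] = P[4]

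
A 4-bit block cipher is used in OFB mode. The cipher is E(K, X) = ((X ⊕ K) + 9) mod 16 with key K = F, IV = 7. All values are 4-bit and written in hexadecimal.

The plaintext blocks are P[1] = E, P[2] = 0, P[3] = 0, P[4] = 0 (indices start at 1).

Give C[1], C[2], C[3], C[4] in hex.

C[1] = F, C[2] = 7, C[3] = 1, C[4] = 7

OFB encryption: S_i = E(K, S_{i−1}) with S_{0} = IV; C_i = P_i ⊕ S_i.
C[1]: S = E(K, 7) = 1; E ⊕ 1 = F.
C[2]: S = E(K, 1) = 7; 0 ⊕ 7 = 7.
C[3]: S = E(K, 7) = 1; 0 ⊕ 1 = 1.
C[4]: S = E(K, 1) = 7; 0 ⊕ 7 = 7.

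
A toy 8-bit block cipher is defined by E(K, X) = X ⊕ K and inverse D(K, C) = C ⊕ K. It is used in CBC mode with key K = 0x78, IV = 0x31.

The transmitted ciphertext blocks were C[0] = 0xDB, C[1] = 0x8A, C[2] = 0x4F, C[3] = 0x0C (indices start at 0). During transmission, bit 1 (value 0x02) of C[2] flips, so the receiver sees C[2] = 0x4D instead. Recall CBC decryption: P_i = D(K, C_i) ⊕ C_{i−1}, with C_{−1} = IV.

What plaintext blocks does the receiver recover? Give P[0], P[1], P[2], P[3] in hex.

P[0] = 0x92, P[1] = 0x29, P[2] = 0xBF, P[3] = 0x39

Only C[2] changed, to 0x4D. In CBC, a change in C_i garbles P_i and flips the same bit in P_{i+1}. Decrypting the received ciphertext:
P[0]: D(K, 0xDB) = 0xA3; 0xA3 ⊕ 0x31 = 0x92.
P[1]: D(K, 0x8A) = 0xF2; 0xF2 ⊕ 0xDB = 0x29.
P[2]: D(K, 0x4D) = 0x35; 0x35 ⊕ 0x8A = 0xBF.
P[3]: D(K, 0x0C) = 0x74; 0x74 ⊕ 0x4D = 0x39.
Blocks that differ from the original plaintext: P[2], P[3].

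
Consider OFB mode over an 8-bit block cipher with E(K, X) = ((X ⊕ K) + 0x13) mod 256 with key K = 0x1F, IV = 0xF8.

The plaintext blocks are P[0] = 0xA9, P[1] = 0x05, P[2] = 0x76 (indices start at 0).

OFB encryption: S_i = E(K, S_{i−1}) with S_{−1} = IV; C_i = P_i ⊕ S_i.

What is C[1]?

C[0]: S = E(K, 0xF8) = 0xFA; 0xA9 ⊕ 0xFA = 0x53.
C[1]: S = E(K, 0xFA) = 0xF8; 0x05 ⊕ 0xF8 = 0xFD.

C[1] = 0xFD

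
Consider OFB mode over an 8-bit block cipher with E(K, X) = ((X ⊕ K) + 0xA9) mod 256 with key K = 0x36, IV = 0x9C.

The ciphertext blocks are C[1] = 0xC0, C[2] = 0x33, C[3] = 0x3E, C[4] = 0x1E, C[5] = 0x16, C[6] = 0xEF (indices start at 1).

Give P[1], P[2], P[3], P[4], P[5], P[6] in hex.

P[1] = 0x93, P[2] = 0x3D, P[3] = 0xDF, P[4] = 0x9E, P[5] = 0x49, P[6] = 0xFD

OFB decryption: S_i = E(K, S_{i−1}) with S_{0} = IV; P_i = C_i ⊕ S_i.
P[1]: S = E(K, 0x9C) = 0x53; 0xC0 ⊕ 0x53 = 0x93.
P[2]: S = E(K, 0x53) = 0x0E; 0x33 ⊕ 0x0E = 0x3D.
P[3]: S = E(K, 0x0E) = 0xE1; 0x3E ⊕ 0xE1 = 0xDF.
P[4]: S = E(K, 0xE1) = 0x80; 0x1E ⊕ 0x80 = 0x9E.
P[5]: S = E(K, 0x80) = 0x5F; 0x16 ⊕ 0x5F = 0x49.
P[6]: S = E(K, 0x5F) = 0x12; 0xEF ⊕ 0x12 = 0xFD.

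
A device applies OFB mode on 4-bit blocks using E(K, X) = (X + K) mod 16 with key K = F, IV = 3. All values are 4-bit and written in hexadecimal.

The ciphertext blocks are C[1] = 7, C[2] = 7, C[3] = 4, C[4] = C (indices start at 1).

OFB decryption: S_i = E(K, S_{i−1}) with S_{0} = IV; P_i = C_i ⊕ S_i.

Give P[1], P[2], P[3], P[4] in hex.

P[1]: S = E(K, 3) = 2; 7 ⊕ 2 = 5.
P[2]: S = E(K, 2) = 1; 7 ⊕ 1 = 6.
P[3]: S = E(K, 1) = 0; 4 ⊕ 0 = 4.
P[4]: S = E(K, 0) = F; C ⊕ F = 3.

P[1] = 5, P[2] = 6, P[3] = 4, P[4] = 3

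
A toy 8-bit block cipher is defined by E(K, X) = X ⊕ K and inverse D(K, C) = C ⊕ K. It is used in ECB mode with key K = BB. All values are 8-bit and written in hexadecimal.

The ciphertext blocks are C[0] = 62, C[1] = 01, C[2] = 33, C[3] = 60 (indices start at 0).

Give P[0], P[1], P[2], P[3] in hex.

P[0] = D9, P[1] = BA, P[2] = 88, P[3] = DB

ECB decryption: P_i = D(K, C_i).
P[0]: D(K, 62) = D9.
P[1]: D(K, 01) = BA.
P[2]: D(K, 33) = 88.
P[3]: D(K, 60) = DB.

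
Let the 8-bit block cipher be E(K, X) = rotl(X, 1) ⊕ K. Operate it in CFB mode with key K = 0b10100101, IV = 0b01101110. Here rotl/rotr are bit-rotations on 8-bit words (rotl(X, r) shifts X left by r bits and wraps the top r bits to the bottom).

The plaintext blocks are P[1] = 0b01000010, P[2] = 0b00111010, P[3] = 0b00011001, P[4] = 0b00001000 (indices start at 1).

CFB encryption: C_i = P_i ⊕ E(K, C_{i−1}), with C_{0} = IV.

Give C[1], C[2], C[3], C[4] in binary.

C[1]: E(K, 0b01101110) = 0b01111001; 0b01000010 ⊕ 0b01111001 = 0b00111011.
C[2]: E(K, 0b00111011) = 0b11010011; 0b00111010 ⊕ 0b11010011 = 0b11101001.
C[3]: E(K, 0b11101001) = 0b01110110; 0b00011001 ⊕ 0b01110110 = 0b01101111.
C[4]: E(K, 0b01101111) = 0b01111011; 0b00001000 ⊕ 0b01111011 = 0b01110011.

C[1] = 0b00111011, C[2] = 0b11101001, C[3] = 0b01101111, C[4] = 0b01110011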